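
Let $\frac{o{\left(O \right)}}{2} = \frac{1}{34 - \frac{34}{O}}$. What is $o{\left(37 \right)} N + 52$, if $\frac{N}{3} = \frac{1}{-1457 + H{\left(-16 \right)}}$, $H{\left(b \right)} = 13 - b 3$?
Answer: $\frac{14808731}{284784} \approx 52.0$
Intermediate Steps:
$H{\left(b \right)} = 13 - 3 b$
$o{\left(O \right)} = \frac{2}{34 - \frac{34}{O}}$
$N = - \frac{3}{1396}$ ($N = \frac{3}{-1457 + \left(13 - -48\right)} = \frac{3}{-1457 + \left(13 + 48\right)} = \frac{3}{-1457 + 61} = \frac{3}{-1396} = 3 \left(- \frac{1}{1396}\right) = - \frac{3}{1396} \approx -0.002149$)
$o{\left(37 \right)} N + 52 = \frac{1}{17} \cdot 37 \frac{1}{-1 + 37} \left(- \frac{3}{1396}\right) + 52 = \frac{1}{17} \cdot 37 \cdot \frac{1}{36} \left(- \frac{3}{1396}\right) + 52 = \frac{37}{612} \left(- \frac{3}{1396}\right) + 52 = - \frac{37}{284784} + 52 = \frac{14808731}{284784}$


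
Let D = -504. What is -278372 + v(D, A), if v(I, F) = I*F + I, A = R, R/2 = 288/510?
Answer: -23752844/85 ≈ -2.7945e+5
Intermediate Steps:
R = 96/85 (R = 2*(288/510) = 2*(288*(1/510)) = 2*(48/85) = 96/85 ≈ 1.1294)
A = 96/85 ≈ 1.1294
v(I, F) = I + F*I (v(I, F) = F*I + I = I + F*I)
-278372 + v(D, A) = -278372 - 504*(1 + 96/85) = -278372 - 504*181/85 = -278372 - 91224/85 = -23752844/85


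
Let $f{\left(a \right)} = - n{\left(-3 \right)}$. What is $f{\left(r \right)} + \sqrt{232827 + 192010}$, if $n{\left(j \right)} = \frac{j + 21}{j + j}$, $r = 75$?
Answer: $3 + \sqrt{424837} \approx 654.79$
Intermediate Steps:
$n{\left(j \right)} = \frac{21 + j}{2 j}$
$f{\left(a \right)} = 3$ ($f{\left(a \right)} = - \frac{21 - 3}{2 \left(-3\right)} = - \frac{\left(-1\right) 18}{2 \cdot 3} = \left(-1\right) \left(-3\right) = 3$)
$f{\left(r \right)} + \sqrt{232827 + 192010} = 3 + \sqrt{232827 + 192010} = 3 + \sqrt{424837}$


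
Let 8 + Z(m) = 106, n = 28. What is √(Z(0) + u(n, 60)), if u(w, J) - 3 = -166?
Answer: I*√65 ≈ 8.0623*I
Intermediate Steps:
Z(m) = 98 (Z(m) = -8 + 106 = 98)
u(w, J) = -163 (u(w, J) = 3 - 166 = -163)
√(Z(0) + u(n, 60)) = √(98 - 163) = √(-65) = I*√65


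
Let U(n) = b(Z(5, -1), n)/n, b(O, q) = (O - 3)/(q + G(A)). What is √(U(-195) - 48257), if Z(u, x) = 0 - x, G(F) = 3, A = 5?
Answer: I*√117438235330/1560 ≈ 219.67*I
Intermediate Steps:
Z(u, x) = -x
b(O, q) = (-3 + O)/(3 + q) (b(O, q) = (O - 3)/(q + 3) = (-3 + O)/(3 + q))
U(n) = -2/(n*(3 + n)) (U(n) = ((-3 - 1*(-1))/(3 + n))/n = ((-3 + 1)/(3 + n))/n = (-2/(3 + n))/n = -2/(n*(3 + n)))
√(U(-195) - 48257) = √(-2/(-195*(3 - 195)) - 48257) = √(-2*(-1/195)/(-192) - 48257) = √(-2*(-1/195)*(-1/192) - 48257) = √(-1/18720 - 48257) = √(-903371041/18720) = I*√117438235330/1560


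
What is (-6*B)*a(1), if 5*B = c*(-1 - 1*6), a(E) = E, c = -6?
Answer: -252/5 ≈ -50.400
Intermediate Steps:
B = 42/5 (B = (-6*(-1 - 1*6))/5 = (-6*(-1 - 6))/5 = (-6*(-7))/5 = (⅕)*42 = 42/5 ≈ 8.4000)
(-6*B)*a(1) = -6*42/5*1 = -252/5*1 = -252/5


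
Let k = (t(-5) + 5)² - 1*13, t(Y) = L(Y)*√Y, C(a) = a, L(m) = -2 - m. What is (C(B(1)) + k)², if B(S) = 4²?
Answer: -4211 - 1020*I*√5 ≈ -4211.0 - 2280.8*I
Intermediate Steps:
B(S) = 16
t(Y) = √Y*(-2 - Y) (t(Y) = (-2 - Y)*√Y = √Y*(-2 - Y))
k = -13 + (5 + 3*I*√5)² (k = (√(-5)*(-2 - 1*(-5)) + 5)² - 1*13 = ((I*√5)*(-2 + 5) + 5)² - 13 = ((I*√5)*3 + 5)² - 13 = (3*I*√5 + 5)² - 13 = (5 + 3*I*√5)² - 13 = -13 + (5 + 3*I*√5)² ≈ -33.0 + 67.082*I)
(C(B(1)) + k)² = (16 + (-33 + 30*I*√5))² = (-17 + 30*I*√5)²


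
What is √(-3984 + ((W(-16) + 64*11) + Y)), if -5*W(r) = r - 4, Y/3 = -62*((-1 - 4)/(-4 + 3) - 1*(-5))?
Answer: 4*I*√321 ≈ 71.666*I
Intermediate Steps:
Y = -1860 (Y = 3*(-62*((-1 - 4)/(-4 + 3) - 1*(-5))) = 3*(-62*(-5/(-1) + 5)) = 3*(-62*(-5*(-1) + 5)) = 3*(-62*(5 + 5)) = 3*(-62*10) = 3*(-620) = -1860)
W(r) = ⅘ - r/5 (W(r) = -(r - 4)/5 = -(-4 + r)/5 = ⅘ - r/5)
√(-3984 + ((W(-16) + 64*11) + Y)) = √(-3984 + (((⅘ - ⅕*(-16)) + 64*11) - 1860)) = √(-3984 + (((⅘ + 16/5) + 704) - 1860)) = √(-3984 + ((4 + 704) - 1860)) = √(-3984 + (708 - 1860)) = √(-3984 - 1152) = √(-5136) = 4*I*√321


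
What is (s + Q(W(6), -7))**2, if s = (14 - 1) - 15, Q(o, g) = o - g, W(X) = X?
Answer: 121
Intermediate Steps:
s = -2 (s = 13 - 15 = -2)
(s + Q(W(6), -7))**2 = (-2 + (6 - 1*(-7)))**2 = (-2 + (6 + 7))**2 = (-2 + 13)**2 = 11**2 = 121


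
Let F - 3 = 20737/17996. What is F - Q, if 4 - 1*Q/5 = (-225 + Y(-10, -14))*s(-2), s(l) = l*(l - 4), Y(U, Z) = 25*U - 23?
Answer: -538005675/17996 ≈ -29896.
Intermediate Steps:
Y(U, Z) = -23 + 25*U
s(l) = l*(-4 + l)
Q = 29900 (Q = 20 - 5*(-225 + (-23 + 25*(-10)))*(-2*(-4 - 2)) = 20 - 5*(-225 + (-23 - 250))*(-2*(-6)) = 20 - 5*(-225 - 273)*12 = 20 - (-2490)*12 = 20 - 5*(-5976) = 20 + 29880 = 29900)
F = 74725/17996 (F = 3 + 20737/17996 = 74725/17996 ≈ 4.1523)
F - Q = 74725/17996 - 1*29900 = 74725/17996 - 29900 = -538005675/17996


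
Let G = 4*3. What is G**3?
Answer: 1728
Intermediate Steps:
G = 12
G**3 = 12**3 = 1728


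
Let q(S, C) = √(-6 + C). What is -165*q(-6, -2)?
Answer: -330*I*√2 ≈ -466.69*I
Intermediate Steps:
-165*q(-6, -2) = -165*√(-6 - 2) = -330*I*√2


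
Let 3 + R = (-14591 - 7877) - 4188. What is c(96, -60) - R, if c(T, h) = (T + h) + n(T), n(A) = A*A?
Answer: 35911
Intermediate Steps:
n(A) = A²
c(T, h) = T + h + T² (c(T, h) = (T + h) + T² = T + h + T²)
R = -26659 (R = -3 + ((-14591 - 7877) - 4188) = -3 + (-22468 - 4188) = -3 - 26656 = -26659)
c(96, -60) - R = (96 - 60 + 96²) - 1*(-26659) = (96 - 60 + 9216) + 26659 = 9252 + 26659 = 35911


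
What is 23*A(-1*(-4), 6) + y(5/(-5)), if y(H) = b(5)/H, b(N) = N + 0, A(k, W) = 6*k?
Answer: 547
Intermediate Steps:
b(N) = N
y(H) = 5/H
23*A(-1*(-4), 6) + y(5/(-5)) = 23*(6*(-1*(-4))) + 5/((5/(-5))) = 23*(6*4) + 5/((5*(-1/5))) = 23*24 + 5/(-1) = 552 + 5*(-1) = 552 - 5 = 547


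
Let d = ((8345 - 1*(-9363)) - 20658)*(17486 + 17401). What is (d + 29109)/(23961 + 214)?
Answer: -102887541/24175 ≈ -4255.9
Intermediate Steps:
d = -102916650 (d = ((8345 + 9363) - 20658)*34887 = (17708 - 20658)*34887 = -2950*34887 = -102916650)
(d + 29109)/(23961 + 214) = (-102916650 + 29109)/(23961 + 214) = -102887541/24175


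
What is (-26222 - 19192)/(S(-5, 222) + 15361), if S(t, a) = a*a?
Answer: -45414/64645 ≈ -0.70251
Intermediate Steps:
S(t, a) = a**2
(-26222 - 19192)/(S(-5, 222) + 15361) = (-26222 - 19192)/(222**2 + 15361) = -45414/(49284 + 15361) = -45414/64645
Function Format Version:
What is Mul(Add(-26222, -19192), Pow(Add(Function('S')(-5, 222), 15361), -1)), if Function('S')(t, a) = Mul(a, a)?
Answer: Rational(-45414, 64645) ≈ -0.70251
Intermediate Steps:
Function('S')(t, a) = Pow(a, 2)
Mul(Add(-26222, -19192), Pow(Add(Function('S')(-5, 222), 15361), -1)) = Mul(Add(-26222, -19192), Pow(Add(Pow(222, 2), 15361), -1)) = Mul(-45414, Pow(Add(49284, 15361), -1)) = Mul(-45414, Pow(64645, -1)) = Mul(-45414, Rational(1, 64645)) = Rational(-45414, 64645)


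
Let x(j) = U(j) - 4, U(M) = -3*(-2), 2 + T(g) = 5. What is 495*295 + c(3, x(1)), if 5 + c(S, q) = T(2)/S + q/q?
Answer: 146022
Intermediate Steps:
T(g) = 3 (T(g) = -2 + 5 = 3)
U(M) = 6
x(j) = 2 (x(j) = 6 - 4 = 2)
c(S, q) = -4 + 3/S (c(S, q) = -5 + (3/S + q/q) = -5 + (3/S + 1) = -5 + (1 + 3/S) = -4 + 3/S)
495*295 + c(3, x(1)) = 495*295 + (-4 + 3/3) = 146025 + (-4 + 3*(1/3)) = 146025 + (-4 + 1) = 146025 - 3 = 146022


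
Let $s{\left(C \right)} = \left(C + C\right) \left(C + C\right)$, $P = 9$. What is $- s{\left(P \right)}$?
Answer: $-324$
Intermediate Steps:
$s{\left(C \right)} = 4 C^{2}$ ($s{\left(C \right)} = 2 C 2 C = 4 C^{2}$)
$- s{\left(P \right)} = - 4 \cdot 9^{2} = - 4 \cdot 81 = \left(-1\right) 324 = -324$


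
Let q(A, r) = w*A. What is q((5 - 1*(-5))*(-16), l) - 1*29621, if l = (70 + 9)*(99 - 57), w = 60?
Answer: -39221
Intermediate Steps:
l = 3318 (l = 79*42 = 3318)
q(A, r) = 60*A
q((5 - 1*(-5))*(-16), l) - 1*29621 = 60*((5 - 1*(-5))*(-16)) - 1*29621 = 60*((5 + 5)*(-16)) - 29621 = 60*(10*(-16)) - 29621 = 60*(-160) - 29621 = -9600 - 29621 = -39221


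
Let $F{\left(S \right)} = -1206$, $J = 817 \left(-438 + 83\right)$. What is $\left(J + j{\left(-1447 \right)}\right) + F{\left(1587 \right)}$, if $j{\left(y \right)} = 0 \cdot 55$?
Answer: $-291241$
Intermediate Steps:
$J = -290035$ ($J = 817 \left(-355\right) = -290035$)
$j{\left(y \right)} = 0$
$\left(J + j{\left(-1447 \right)}\right) + F{\left(1587 \right)} = \left(-290035 + 0\right) - 1206 = -290035 - 1206 = -291241$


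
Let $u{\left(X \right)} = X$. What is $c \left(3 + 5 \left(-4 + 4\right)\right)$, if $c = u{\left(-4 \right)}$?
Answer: $-12$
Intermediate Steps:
$c = -4$
$c \left(3 + 5 \left(-4 + 4\right)\right) = - 4 \left(3 + 5 \left(-4 + 4\right)\right) = - 4 \left(3 + 5 \cdot 0\right) = - 4 \left(3 + 0\right) = \left(-4\right) 3 = -12$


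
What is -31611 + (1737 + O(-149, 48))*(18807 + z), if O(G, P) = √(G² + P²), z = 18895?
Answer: 65456763 + 490126*√145 ≈ 7.1359e+7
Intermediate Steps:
-31611 + (1737 + O(-149, 48))*(18807 + z) = -31611 + (1737 + √((-149)² + 48²))*(18807 + 18895) = -31611 + (1737 + √(22201 + 2304))*37702 = -31611 + (1737 + √24505)*37702 = -31611 + (1737 + 13*√145)*37702 = -31611 + (65488374 + 490126*√145) = 65456763 + 490126*√145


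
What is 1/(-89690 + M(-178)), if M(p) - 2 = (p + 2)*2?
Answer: -1/90040 ≈ -1.1106e-5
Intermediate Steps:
M(p) = 6 + 2*p (M(p) = 2 + (p + 2)*2 = 2 + (2 + p)*2 = 2 + (4 + 2*p) = 6 + 2*p)
1/(-89690 + M(-178)) = 1/(-89690 + (6 + 2*(-178))) = 1/(-89690 + (6 - 356)) = 1/(-89690 - 350) = 1/(-90040) = -1/90040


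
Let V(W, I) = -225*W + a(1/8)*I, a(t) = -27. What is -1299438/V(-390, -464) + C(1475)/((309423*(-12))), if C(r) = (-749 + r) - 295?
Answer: -29783674513/2298394044 ≈ -12.958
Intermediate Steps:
C(r) = -1044 + r
V(W, I) = -225*W - 27*I
-1299438/V(-390, -464) + C(1475)/((309423*(-12))) = -1299438/(-225*(-390) - 27*(-464)) + (-1044 + 1475)/((309423*(-12))) = -1299438/(87750 + 12528) + 431/(-3713076) = -1299438/100278 + 431*(-1/3713076) = -1299438*1/100278 - 431/3713076 = -72191/5571 - 431/3713076 = -29783674513/2298394044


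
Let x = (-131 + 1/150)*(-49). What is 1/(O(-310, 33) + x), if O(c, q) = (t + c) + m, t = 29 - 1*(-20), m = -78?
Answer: 150/911951 ≈ 0.00016448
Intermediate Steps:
t = 49 (t = 29 + 20 = 49)
O(c, q) = -29 + c (O(c, q) = (49 + c) - 78 = -29 + c)
x = 962801/150 (x = (-131 + 1/150)*(-49) = -19649/150*(-49) = 962801/150 ≈ 6418.7)
1/(O(-310, 33) + x) = 1/((-29 - 310) + 962801/150) = 1/(-339 + 962801/150) = 1/(911951/150) = 150/911951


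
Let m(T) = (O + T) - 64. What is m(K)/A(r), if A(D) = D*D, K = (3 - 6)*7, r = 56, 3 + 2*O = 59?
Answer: -57/3136 ≈ -0.018176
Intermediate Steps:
O = 28 (O = -3/2 + (1/2)*59 = -3/2 + 59/2 = 28)
K = -21 (K = -3*7 = -21)
A(D) = D**2
m(T) = -36 + T (m(T) = (28 + T) - 64 = -36 + T)
m(K)/A(r) = (-36 - 21)/(56**2) = -57/3136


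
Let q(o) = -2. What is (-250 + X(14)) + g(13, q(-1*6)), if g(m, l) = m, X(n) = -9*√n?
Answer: -237 - 9*√14 ≈ -270.67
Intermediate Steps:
(-250 + X(14)) + g(13, q(-1*6)) = (-250 - 9*√14) + 13 = -237 - 9*√14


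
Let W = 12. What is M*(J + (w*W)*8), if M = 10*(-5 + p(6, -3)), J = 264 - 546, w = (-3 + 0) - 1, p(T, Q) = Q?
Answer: 53280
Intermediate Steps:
w = -4 (w = -3 - 1 = -4)
J = -282
M = -80 (M = 10*(-5 - 3) = 10*(-8) = -80)
M*(J + (w*W)*8) = -80*(-282 - 4*12*8) = -80*(-282 - 48*8) = -80*(-282 - 384) = -80*(-666) = 53280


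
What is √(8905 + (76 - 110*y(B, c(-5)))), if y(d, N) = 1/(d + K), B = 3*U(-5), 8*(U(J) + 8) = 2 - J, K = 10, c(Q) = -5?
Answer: √74451741/91 ≈ 94.819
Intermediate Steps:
U(J) = -31/4 - J/8 (U(J) = -8 + (2 - J)/8 = -8 + (¼ - J/8) = -31/4 - J/8)
B = -171/8 (B = 3*(-31/4 - ⅛*(-5)) = 3*(-31/4 + 5/8) = 3*(-57/8) = -171/8 ≈ -21.375)
y(d, N) = 1/(10 + d) (y(d, N) = 1/(d + 10) = 1/(10 + d))
√(8905 + (76 - 110*y(B, c(-5)))) = √(8905 + (76 - 110/(10 - 171/8))) = √(8905 + (76 - 110/(-91/8))) = √(8905 + (76 - 110*(-8/91))) = √(8905 + (76 + 880/91)) = √(8905 + 7796/91) = √(818151/91) = √74451741/91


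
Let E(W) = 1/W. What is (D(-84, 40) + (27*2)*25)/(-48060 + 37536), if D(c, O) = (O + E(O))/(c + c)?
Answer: -9070399/70721280 ≈ -0.12826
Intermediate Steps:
E(W) = 1/W
D(c, O) = (O + 1/O)/(2*c) (D(c, O) = (O + 1/O)/(c + c) = (O + 1/O)/((2*c)) = (O + 1/O)*(1/(2*c)) = (O + 1/O)/(2*c))
(D(-84, 40) + (27*2)*25)/(-48060 + 37536) = ((½)*(1 + 40²)/(40*(-84)) + (27*2)*25)/(-48060 + 37536) = ((½)*(1/40)*(-1/84)*(1 + 1600) + 54*25)/(-10524) = ((½)*(1/40)*(-1/84)*1601 + 1350)*(-1/10524) = (-1601/6720 + 1350)*(-1/10524) = (9070399/6720)*(-1/10524) = -9070399/70721280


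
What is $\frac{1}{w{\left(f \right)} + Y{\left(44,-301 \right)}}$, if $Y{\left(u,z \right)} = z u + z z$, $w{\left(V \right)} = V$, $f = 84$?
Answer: $\frac{1}{77441} \approx 1.2913 \cdot 10^{-5}$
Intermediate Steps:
$Y{\left(u,z \right)} = z^{2} + u z$ ($Y{\left(u,z \right)} = u z + z^{2} = z^{2} + u z$)
$\frac{1}{w{\left(f \right)} + Y{\left(44,-301 \right)}} = \frac{1}{84 - 301 \left(44 - 301\right)} = \frac{1}{84 - -77357} = \frac{1}{84 + 77357} = \frac{1}{77441}$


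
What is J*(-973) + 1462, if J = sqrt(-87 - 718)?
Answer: 1462 - 973*I*sqrt(805) ≈ 1462.0 - 27606.0*I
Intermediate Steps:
J = I*sqrt(805) (J = sqrt(-805) = I*sqrt(805) ≈ 28.373*I)
J*(-973) + 1462 = (I*sqrt(805))*(-973) + 1462 = -973*I*sqrt(805) + 1462 = 1462 - 973*I*sqrt(805)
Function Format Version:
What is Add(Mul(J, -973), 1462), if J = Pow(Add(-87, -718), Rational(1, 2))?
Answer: Add(1462, Mul(-973, I, Pow(805, Rational(1, 2)))) ≈ Add(1462.0, Mul(-27606., I))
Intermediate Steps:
J = Mul(I, Pow(805, Rational(1, 2))) (J = Pow(-805, Rational(1, 2)) = Mul(I, Pow(805, Rational(1, 2))) ≈ Mul(28.373, I))
Add(Mul(J, -973), 1462) = Add(Mul(Mul(I, Pow(805, Rational(1, 2))), -973), 1462) = Add(Mul(-973, I, Pow(805, Rational(1, 2))), 1462) = Add(1462, Mul(-973, I, Pow(805, Rational(1, 2))))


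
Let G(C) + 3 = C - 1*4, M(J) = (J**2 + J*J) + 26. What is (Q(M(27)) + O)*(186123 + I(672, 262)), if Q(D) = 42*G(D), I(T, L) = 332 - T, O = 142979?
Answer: 38087930179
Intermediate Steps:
M(J) = 26 + 2*J**2 (M(J) = (J**2 + J**2) + 26 = 2*J**2 + 26 = 26 + 2*J**2)
G(C) = -7 + C (G(C) = -3 + (C - 1*4) = -3 + (C - 4) = -3 + (-4 + C) = -7 + C)
Q(D) = -294 + 42*D (Q(D) = 42*(-7 + D) = -294 + 42*D)
(Q(M(27)) + O)*(186123 + I(672, 262)) = ((-294 + 42*(26 + 2*27**2)) + 142979)*(186123 + (332 - 1*672)) = ((-294 + 42*(26 + 2*729)) + 142979)*(186123 + (332 - 672)) = ((-294 + 42*(26 + 1458)) + 142979)*(186123 - 340) = ((-294 + 42*1484) + 142979)*185783 = ((-294 + 62328) + 142979)*185783 = (62034 + 142979)*185783 = 205013*185783 = 38087930179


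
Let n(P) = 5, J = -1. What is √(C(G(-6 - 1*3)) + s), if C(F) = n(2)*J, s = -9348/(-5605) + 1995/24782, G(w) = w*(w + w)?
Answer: I*√173791045914890/7310690 ≈ 1.8032*I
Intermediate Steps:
G(w) = 2*w² (G(w) = w*(2*w) = 2*w²)
s = 12781269/7310690 (s = -9348*(-1/5605) + 1995*(1/24782) = 492/295 + 1995/24782 = 12781269/7310690 ≈ 1.7483)
C(F) = -5 (C(F) = 5*(-1) = -5)
√(C(G(-6 - 1*3)) + s) = √(-5 + 12781269/7310690) = √(-23772181/7310690) = I*√173791045914890/7310690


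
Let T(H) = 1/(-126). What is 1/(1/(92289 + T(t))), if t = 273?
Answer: 11628413/126 ≈ 92289.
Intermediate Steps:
T(H) = -1/126
1/(1/(92289 + T(t))) = 1/(1/(92289 - 1/126)) = 1/(1/(11628413/126)) = 1/(126/11628413) = 11628413/126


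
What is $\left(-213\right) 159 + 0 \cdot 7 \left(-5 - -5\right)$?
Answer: $-33867$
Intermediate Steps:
$\left(-213\right) 159 + 0 \cdot 7 \left(-5 - -5\right) = -33867 + 0 \left(-5 + 5\right) = -33867 + 0 \cdot 0 = -33867 + 0 = -33867$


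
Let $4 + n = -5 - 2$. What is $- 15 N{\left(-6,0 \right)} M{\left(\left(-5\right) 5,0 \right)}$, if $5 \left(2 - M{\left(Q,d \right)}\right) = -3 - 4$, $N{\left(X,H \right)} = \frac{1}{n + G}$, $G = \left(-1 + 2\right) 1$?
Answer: $\frac{51}{10} \approx 5.1$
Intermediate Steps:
$n = -11$ ($n = -4 - 7 = -11$)
$G = 1$ ($G = 1 \cdot 1 = 1$)
$N{\left(X,H \right)} = - \frac{1}{10}$ ($N{\left(X,H \right)} = \frac{1}{-11 + 1} = \frac{1}{-10} = - \frac{1}{10}$)
$M{\left(Q,d \right)} = \frac{17}{5}$ ($M{\left(Q,d \right)} = 2 - \frac{-3 - 4}{5} = 2 - - \frac{7}{5} = 2 + \frac{7}{5} = \frac{17}{5}$)
$- 15 N{\left(-6,0 \right)} M{\left(\left(-5\right) 5,0 \right)} = \left(-15\right) \left(- \frac{1}{10}\right) \frac{17}{5} = \frac{3}{2} \cdot \frac{17}{5} = \frac{51}{10}$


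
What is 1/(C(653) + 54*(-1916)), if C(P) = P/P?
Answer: -1/103463 ≈ -9.6653e-6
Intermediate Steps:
C(P) = 1
1/(C(653) + 54*(-1916)) = 1/(1 + 54*(-1916)) = 1/(1 - 103464) = 1/(-103463) = -1/103463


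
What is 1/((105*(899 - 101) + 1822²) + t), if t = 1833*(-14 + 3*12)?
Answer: 1/3443800 ≈ 2.9038e-7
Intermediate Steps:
t = 40326 (t = 1833*(-14 + 36) = 1833*22 = 40326)
1/((105*(899 - 101) + 1822²) + t) = 1/((105*(899 - 101) + 1822²) + 40326) = 1/((105*798 + 3319684) + 40326) = 1/((83790 + 3319684) + 40326) = 1/(3403474 + 40326) = 1/3443800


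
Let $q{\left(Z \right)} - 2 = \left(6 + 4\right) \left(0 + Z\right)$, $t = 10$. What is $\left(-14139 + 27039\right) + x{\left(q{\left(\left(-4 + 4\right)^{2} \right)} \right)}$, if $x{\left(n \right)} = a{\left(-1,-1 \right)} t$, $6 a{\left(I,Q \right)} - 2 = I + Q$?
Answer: $12900$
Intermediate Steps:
$a{\left(I,Q \right)} = \frac{1}{3} + \frac{I}{6} + \frac{Q}{6}$ ($a{\left(I,Q \right)} = \frac{1}{3} + \frac{I + Q}{6} = \frac{1}{3} + \left(\frac{I}{6} + \frac{Q}{6}\right) = \frac{1}{3} + \frac{I}{6} + \frac{Q}{6}$)
$q{\left(Z \right)} = 2 + 10 Z$ ($q{\left(Z \right)} = 2 + \left(6 + 4\right) \left(0 + Z\right) = 2 + 10 Z$)
$x{\left(n \right)} = 0$ ($x{\left(n \right)} = \left(\frac{1}{3} + \frac{1}{6} \left(-1\right) + \frac{1}{6} \left(-1\right)\right) 10 = \left(\frac{1}{3} - \frac{1}{6} - \frac{1}{6}\right) 10 = 0 \cdot 10 = 0$)
$\left(-14139 + 27039\right) + x{\left(q{\left(\left(-4 + 4\right)^{2} \right)} \right)} = \left(-14139 + 27039\right) + 0 = 12900 + 0 = 12900$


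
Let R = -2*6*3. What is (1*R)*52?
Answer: -1872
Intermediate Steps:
R = -36 (R = -12*3 = -36)
(1*R)*52 = (1*(-36))*52 = -36*52 = -1872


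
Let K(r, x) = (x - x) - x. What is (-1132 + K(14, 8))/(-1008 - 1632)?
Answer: 19/44 ≈ 0.43182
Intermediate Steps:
K(r, x) = -x (K(r, x) = 0 - x = -x)
(-1132 + K(14, 8))/(-1008 - 1632) = (-1132 - 1*8)/(-1008 - 1632) = (-1132 - 8)/(-2640) = -1140*(-1/2640) = 19/44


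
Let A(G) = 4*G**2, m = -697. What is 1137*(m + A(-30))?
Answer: 3300711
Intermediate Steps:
1137*(m + A(-30)) = 1137*(-697 + 4*(-30)**2) = 1137*(-697 + 4*900) = 1137*(-697 + 3600) = 1137*2903 = 3300711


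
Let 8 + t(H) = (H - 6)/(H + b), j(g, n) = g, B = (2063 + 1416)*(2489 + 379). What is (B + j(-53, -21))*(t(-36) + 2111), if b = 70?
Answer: 356503899870/17 ≈ 2.0971e+10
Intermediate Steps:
B = 9977772 (B = 3479*2868 = 9977772)
t(H) = -8 + (-6 + H)/(70 + H) (t(H) = -8 + (H - 6)/(H + 70) = -8 + (-6 + H)/(70 + H))
(B + j(-53, -21))*(t(-36) + 2111) = (9977772 - 53)*((-566 - 7*(-36))/(70 - 36) + 2111) = 9977719*((-566 + 252)/34 + 2111) = 9977719*((1/34)*(-314) + 2111) = 9977719*(-157/17 + 2111) = 9977719*(35730/17) = 356503899870/17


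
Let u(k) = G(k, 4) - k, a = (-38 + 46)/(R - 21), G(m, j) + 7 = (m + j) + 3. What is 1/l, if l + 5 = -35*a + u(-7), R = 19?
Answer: 1/135 ≈ 0.0074074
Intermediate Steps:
G(m, j) = -4 + j + m (G(m, j) = -7 + ((m + j) + 3) = -7 + ((j + m) + 3) = -7 + (3 + j + m) = -4 + j + m)
a = -4 (a = (-38 + 46)/(19 - 21) = 8/(-2) = 8*(-½) = -4)
u(k) = 0 (u(k) = (-4 + 4 + k) - k = k - k = 0)
l = 135 (l = -5 + (-35*(-4) + 0) = -5 + (140 + 0) = -5 + 140 = 135)
1/l = 1/135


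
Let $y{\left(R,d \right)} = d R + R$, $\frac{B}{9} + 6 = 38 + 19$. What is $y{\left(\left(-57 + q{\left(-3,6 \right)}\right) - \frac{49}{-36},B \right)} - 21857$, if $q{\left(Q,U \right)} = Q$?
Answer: $- \frac{439478}{9} \approx -48831.0$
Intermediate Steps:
$B = 459$ ($B = -54 + 9 \left(38 + 19\right) = -54 + 9 \cdot 57 = -54 + 513 = 459$)
$y{\left(R,d \right)} = R + R d$ ($y{\left(R,d \right)} = R d + R = R + R d$)
$y{\left(\left(-57 + q{\left(-3,6 \right)}\right) - \frac{49}{-36},B \right)} - 21857 = \left(\left(-57 - 3\right) - \frac{49}{-36}\right) \left(1 + 459\right) - 21857 = \left(-60 - - \frac{49}{36}\right) 460 - 21857 = \left(-60 + \frac{49}{36}\right) 460 - 21857 = \left(- \frac{2111}{36}\right) 460 - 21857 = - \frac{242765}{9} - 21857 = - \frac{439478}{9}$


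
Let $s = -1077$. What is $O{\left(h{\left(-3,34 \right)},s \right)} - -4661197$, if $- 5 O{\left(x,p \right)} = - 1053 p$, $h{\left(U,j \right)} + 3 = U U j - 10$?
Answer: $\frac{22171904}{5} \approx 4.4344 \cdot 10^{6}$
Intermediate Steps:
$h{\left(U,j \right)} = -13 + j U^{2}$ ($h{\left(U,j \right)} = -3 + \left(U U j - 10\right) = -3 + \left(U^{2} j - 10\right) = -3 + \left(j U^{2} - 10\right) = -3 + \left(-10 + j U^{2}\right) = -13 + j U^{2}$)
$O{\left(x,p \right)} = \frac{1053 p}{5}$ ($O{\left(x,p \right)} = - \frac{\left(-1053\right) p}{5} = \frac{1053 p}{5}$)
$O{\left(h{\left(-3,34 \right)},s \right)} - -4661197 = \frac{1053}{5} \left(-1077\right) - -4661197 = - \frac{1134081}{5} + 4661197 = \frac{22171904}{5}$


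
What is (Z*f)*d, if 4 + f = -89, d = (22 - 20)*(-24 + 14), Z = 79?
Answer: 146940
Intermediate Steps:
d = -20 (d = 2*(-10) = -20)
f = -93 (f = -4 - 89 = -93)
(Z*f)*d = (79*(-93))*(-20) = -7347*(-20) = 146940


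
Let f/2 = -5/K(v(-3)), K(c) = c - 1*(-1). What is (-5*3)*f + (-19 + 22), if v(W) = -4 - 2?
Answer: -27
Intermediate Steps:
v(W) = -6
K(c) = 1 + c (K(c) = c + 1 = 1 + c)
f = 2 (f = 2*(-5/(1 - 6)) = 2*(-5/(-5)) = 2*(-5*(-⅕)) = 2*1 = 2)
(-5*3)*f + (-19 + 22) = -5*3*2 + (-19 + 22) = -15*2 + 3 = -30 + 3 = -27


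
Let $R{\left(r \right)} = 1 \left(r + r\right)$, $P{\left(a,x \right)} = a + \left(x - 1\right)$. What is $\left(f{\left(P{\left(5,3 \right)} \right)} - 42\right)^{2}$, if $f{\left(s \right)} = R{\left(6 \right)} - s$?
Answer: $1369$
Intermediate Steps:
$P{\left(a,x \right)} = -1 + a + x$ ($P{\left(a,x \right)} = a + \left(x - 1\right) = a + \left(-1 + x\right) = -1 + a + x$)
$R{\left(r \right)} = 2 r$ ($R{\left(r \right)} = 1 \cdot 2 r = 2 r$)
$f{\left(s \right)} = 12 - s$ ($f{\left(s \right)} = 2 \cdot 6 - s = 12 - s$)
$\left(f{\left(P{\left(5,3 \right)} \right)} - 42\right)^{2} = \left(\left(12 - \left(-1 + 5 + 3\right)\right) - 42\right)^{2} = \left(\left(12 - 7\right) - 42\right)^{2} = \left(5 - 42\right)^{2} = \left(-37\right)^{2} = 1369$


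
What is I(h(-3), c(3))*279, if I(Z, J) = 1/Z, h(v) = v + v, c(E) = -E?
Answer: -93/2 ≈ -46.500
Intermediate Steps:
h(v) = 2*v
I(h(-3), c(3))*279 = 279/(2*(-3)) = 279/(-6) = -1/6*279 = -93/2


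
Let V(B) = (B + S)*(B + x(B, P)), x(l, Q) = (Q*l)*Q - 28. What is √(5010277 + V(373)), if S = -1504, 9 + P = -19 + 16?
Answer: I*√56128190 ≈ 7491.9*I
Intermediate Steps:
P = -12 (P = -9 + (-19 + 16) = -9 - 3 = -12)
x(l, Q) = -28 + l*Q² (x(l, Q) = l*Q² - 28 = -28 + l*Q²)
V(B) = (-1504 + B)*(-28 + 145*B) (V(B) = (B - 1504)*(B + (-28 + B*(-12)²)) = (-1504 + B)*(B + (-28 + B*144)) = (-1504 + B)*(B + (-28 + 144*B)) = (-1504 + B)*(-28 + 145*B))
√(5010277 + V(373)) = √(5010277 + (42112 - 218108*373 + 145*373²)) = √(5010277 + (42112 - 81354284 + 145*139129)) = √(5010277 + (42112 - 81354284 + 20173705)) = √(5010277 - 61138467) = √(-56128190) = I*√56128190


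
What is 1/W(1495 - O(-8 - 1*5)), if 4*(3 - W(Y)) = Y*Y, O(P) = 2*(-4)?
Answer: -4/2258997 ≈ -1.7707e-6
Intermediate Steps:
O(P) = -8
W(Y) = 3 - Y**2/4 (W(Y) = 3 - Y*Y/4 = 3 - Y**2/4)
1/W(1495 - O(-8 - 1*5)) = 1/(3 - (1495 - 1*(-8))**2/4) = 1/(3 - (1495 + 8)**2/4) = 1/(3 - 1/4*1503**2) = 1/(3 - 1/4*2259009) = 1/(3 - 2259009/4) = 1/(-2258997/4) = -4/2258997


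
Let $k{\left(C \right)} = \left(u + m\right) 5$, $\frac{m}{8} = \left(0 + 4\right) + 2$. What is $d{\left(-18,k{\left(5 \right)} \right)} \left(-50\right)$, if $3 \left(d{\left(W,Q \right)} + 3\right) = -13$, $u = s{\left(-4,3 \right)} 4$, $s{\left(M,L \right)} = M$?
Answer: $\frac{1100}{3} \approx 366.67$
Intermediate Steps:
$u = -16$ ($u = \left(-4\right) 4 = -16$)
$m = 48$ ($m = 8 \left(\left(0 + 4\right) + 2\right) = 8 \left(4 + 2\right) = 8 \cdot 6 = 48$)
$k{\left(C \right)} = 160$ ($k{\left(C \right)} = \left(-16 + 48\right) 5 = 32 \cdot 5 = 160$)
$d{\left(W,Q \right)} = - \frac{22}{3}$ ($d{\left(W,Q \right)} = -3 + \frac{1}{3} \left(-13\right) = -3 - \frac{13}{3} = - \frac{22}{3}$)
$d{\left(-18,k{\left(5 \right)} \right)} \left(-50\right) = \left(- \frac{22}{3}\right) \left(-50\right) = \frac{1100}{3}$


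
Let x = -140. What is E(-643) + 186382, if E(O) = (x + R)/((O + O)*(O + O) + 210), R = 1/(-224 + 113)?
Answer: 34218741022871/183594666 ≈ 1.8638e+5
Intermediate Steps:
R = -1/111 (R = 1/(-111) = -1/111 ≈ -0.0090090)
E(O) = -15541/(111*(210 + 4*O²)) (E(O) = (-140 - 1/111)/((O + O)*(O + O) + 210) = -15541/(111*((2*O)*(2*O) + 210)) = -15541/(111*(4*O² + 210)) = -15541/(111*(210 + 4*O²)))
E(-643) + 186382 = -15541/(23310 + 444*(-643)²) + 186382 = -15541/(23310 + 444*413449) + 186382 = -15541/(23310 + 183571356) + 186382 = -15541/183594666 + 186382 = 34218741022871/183594666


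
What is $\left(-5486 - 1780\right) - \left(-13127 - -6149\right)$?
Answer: $-288$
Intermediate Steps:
$\left(-5486 - 1780\right) - \left(-13127 - -6149\right) = -7266 - \left(-13127 + 6149\right) = -7266 - -6978 = -7266 + 6978 = -288$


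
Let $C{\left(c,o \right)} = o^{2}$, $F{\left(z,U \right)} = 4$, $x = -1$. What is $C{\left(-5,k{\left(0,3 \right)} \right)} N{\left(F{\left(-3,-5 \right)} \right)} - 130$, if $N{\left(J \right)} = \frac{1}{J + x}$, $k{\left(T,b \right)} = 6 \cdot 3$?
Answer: $-22$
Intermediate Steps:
$k{\left(T,b \right)} = 18$
$N{\left(J \right)} = \frac{1}{-1 + J}$ ($N{\left(J \right)} = \frac{1}{J - 1} = \frac{1}{-1 + J}$)
$C{\left(-5,k{\left(0,3 \right)} \right)} N{\left(F{\left(-3,-5 \right)} \right)} - 130 = \frac{18^{2}}{-1 + 4} - 130 = \frac{324}{3} - 130 = 324 \cdot \frac{1}{3} - 130 = 108 - 130 = -22$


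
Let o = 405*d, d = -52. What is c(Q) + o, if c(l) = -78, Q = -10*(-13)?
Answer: -21138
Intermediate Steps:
Q = 130
o = -21060 (o = 405*(-52) = -21060)
c(Q) + o = -78 - 21060 = -21138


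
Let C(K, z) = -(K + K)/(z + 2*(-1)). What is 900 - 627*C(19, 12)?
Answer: 16413/5 ≈ 3282.6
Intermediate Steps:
C(K, z) = -2*K/(-2 + z) (C(K, z) = -2*K/(z - 2) = -2*K/(-2 + z))
900 - 627*C(19, 12) = 900 - (-1254)*19/(-2 + 12) = 900 - (-1254)*19/10 = 900 - 627*(-19/5) = 900 + 11913/5 = 16413/5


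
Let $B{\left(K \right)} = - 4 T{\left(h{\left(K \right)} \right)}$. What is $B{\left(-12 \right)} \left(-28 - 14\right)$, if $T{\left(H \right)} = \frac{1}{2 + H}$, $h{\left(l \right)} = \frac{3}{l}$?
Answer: $96$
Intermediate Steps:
$B{\left(K \right)} = - \frac{4}{2 + \frac{3}{K}}$
$B{\left(-12 \right)} \left(-28 - 14\right) = \left(-4\right) \left(-12\right) \frac{1}{3 + 2 \left(-12\right)} \left(-28 - 14\right) = \left(-4\right) \left(-12\right) \frac{1}{3 - 24} \left(-42\right) = \left(-4\right) \left(-12\right) \frac{1}{-21} \left(-42\right) = \left(-4\right) \left(-12\right) \left(- \frac{1}{21}\right) \left(-42\right) = \left(- \frac{16}{7}\right) \left(-42\right) = 96$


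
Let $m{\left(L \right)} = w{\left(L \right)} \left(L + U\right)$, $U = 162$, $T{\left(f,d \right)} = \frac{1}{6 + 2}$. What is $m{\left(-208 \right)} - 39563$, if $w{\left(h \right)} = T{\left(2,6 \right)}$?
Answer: $- \frac{158275}{4} \approx -39569.0$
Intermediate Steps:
$T{\left(f,d \right)} = \frac{1}{8}$
$w{\left(h \right)} = \frac{1}{8}$
$m{\left(L \right)} = \frac{81}{4} + \frac{L}{8}$ ($m{\left(L \right)} = \frac{L + 162}{8} = \frac{162 + L}{8} = \frac{81}{4} + \frac{L}{8}$)
$m{\left(-208 \right)} - 39563 = \left(\frac{81}{4} + \frac{1}{8} \left(-208\right)\right) - 39563 = \left(\frac{81}{4} - 26\right) - 39563 = - \frac{23}{4} - 39563 = - \frac{158275}{4}$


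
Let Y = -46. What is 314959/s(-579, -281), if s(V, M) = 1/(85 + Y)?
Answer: 12283401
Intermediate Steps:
s(V, M) = 1/39 (s(V, M) = 1/(85 - 46) = 1/39)
314959/s(-579, -281) = 314959/(1/39) = 314959*39 = 12283401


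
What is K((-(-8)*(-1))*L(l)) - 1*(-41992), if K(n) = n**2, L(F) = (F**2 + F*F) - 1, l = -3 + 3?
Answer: 42056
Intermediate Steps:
l = 0
L(F) = -1 + 2*F**2 (L(F) = (F**2 + F**2) - 1 = 2*F**2 - 1 = -1 + 2*F**2)
K((-(-8)*(-1))*L(l)) - 1*(-41992) = ((-(-8)*(-1))*(-1 + 2*0**2))**2 - 1*(-41992) = ((-2*4)*(-1 + 2*0))**2 + 41992 = (-8*(-1 + 0))**2 + 41992 = (-8*(-1))**2 + 41992 = 8**2 + 41992 = 64 + 41992 = 42056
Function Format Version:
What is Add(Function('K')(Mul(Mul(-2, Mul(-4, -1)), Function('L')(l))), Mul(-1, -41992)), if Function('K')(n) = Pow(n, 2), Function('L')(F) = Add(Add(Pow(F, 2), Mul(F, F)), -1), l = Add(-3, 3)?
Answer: 42056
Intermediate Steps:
l = 0
Function('L')(F) = Add(-1, Mul(2, Pow(F, 2))) (Function('L')(F) = Add(Add(Pow(F, 2), Pow(F, 2)), -1) = Add(Mul(2, Pow(F, 2)), -1) = Add(-1, Mul(2, Pow(F, 2))))
Add(Function('K')(Mul(Mul(-2, Mul(-4, -1)), Function('L')(l))), Mul(-1, -41992)) = Add(Pow(Mul(Mul(-2, Mul(-4, -1)), Add(-1, Mul(2, Pow(0, 2)))), 2), Mul(-1, -41992)) = Add(Pow(Mul(Mul(-2, 4), Add(-1, Mul(2, 0))), 2), 41992) = Add(Pow(Mul(-8, Add(-1, 0)), 2), 41992) = Add(Pow(Mul(-8, -1), 2), 41992) = Add(Pow(8, 2), 41992) = Add(64, 41992) = 42056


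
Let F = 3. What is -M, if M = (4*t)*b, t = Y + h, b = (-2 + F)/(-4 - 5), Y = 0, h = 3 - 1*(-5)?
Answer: 32/9 ≈ 3.5556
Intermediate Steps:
h = 8 (h = 3 + 5 = 8)
b = -⅑ (b = (-2 + 3)/(-4 - 5) = 1/(-9) = 1*(-⅑) = -⅑ ≈ -0.11111)
t = 8 (t = 0 + 8 = 8)
M = -32/9 (M = (4*8)*(-⅑) = 32*(-⅑) = -32/9 ≈ -3.5556)
-M = -1*(-32/9) = 32/9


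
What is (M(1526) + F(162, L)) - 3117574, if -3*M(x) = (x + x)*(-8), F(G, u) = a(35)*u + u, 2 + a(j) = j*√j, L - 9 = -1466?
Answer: -9323935/3 - 50995*√35 ≈ -3.4097e+6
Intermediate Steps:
L = -1457 (L = 9 - 1466 = -1457)
a(j) = -2 + j^(3/2) (a(j) = -2 + j*√j = -2 + j^(3/2))
F(G, u) = u + u*(-2 + 35*√35) (F(G, u) = (-2 + 35^(3/2))*u + u = (-2 + 35*√35)*u + u = u*(-2 + 35*√35) + u = u + u*(-2 + 35*√35))
M(x) = 16*x/3 (M(x) = -(x + x)*(-8)/3 = -2*x*(-8)/3 = -(-16)*x/3 = 16*x/3)
(M(1526) + F(162, L)) - 3117574 = ((16/3)*1526 - 1457*(-1 + 35*√35)) - 3117574 = (24416/3 + (1457 - 50995*√35)) - 3117574 = (28787/3 - 50995*√35) - 3117574 = -9323935/3 - 50995*√35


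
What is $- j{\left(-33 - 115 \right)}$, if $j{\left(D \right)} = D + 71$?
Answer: $77$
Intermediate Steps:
$j{\left(D \right)} = 71 + D$
$- j{\left(-33 - 115 \right)} = - (71 - 148) = \left(-1\right) \left(-77\right) = 77$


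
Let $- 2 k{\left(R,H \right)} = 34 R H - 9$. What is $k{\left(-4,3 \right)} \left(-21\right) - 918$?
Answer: $- \frac{10593}{2} \approx -5296.5$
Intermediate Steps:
$k{\left(R,H \right)} = \frac{9}{2} - 17 H R$ ($k{\left(R,H \right)} = - \frac{34 R H - 9}{2} = - \frac{34 H R - 9}{2} = - \frac{-9 + 34 H R}{2} = \frac{9}{2} - 17 H R$)
$k{\left(-4,3 \right)} \left(-21\right) - 918 = \left(\frac{9}{2} - 51 \left(-4\right)\right) \left(-21\right) - 918 = \left(\frac{9}{2} + 204\right) \left(-21\right) - 918 = \frac{417}{2} \left(-21\right) - 918 = - \frac{8757}{2} - 918 = - \frac{10593}{2}$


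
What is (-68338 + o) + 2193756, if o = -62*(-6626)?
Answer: 2536230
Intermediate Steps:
o = 410812
(-68338 + o) + 2193756 = (-68338 + 410812) + 2193756 = 342474 + 2193756 = 2536230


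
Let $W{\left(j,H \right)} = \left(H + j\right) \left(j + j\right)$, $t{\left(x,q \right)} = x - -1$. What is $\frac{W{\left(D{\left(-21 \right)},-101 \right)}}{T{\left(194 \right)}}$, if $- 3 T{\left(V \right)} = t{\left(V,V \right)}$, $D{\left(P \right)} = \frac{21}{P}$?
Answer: $- \frac{204}{65} \approx -3.1385$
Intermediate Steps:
$t{\left(x,q \right)} = 1 + x$ ($t{\left(x,q \right)} = x + 1 = 1 + x$)
$T{\left(V \right)} = - \frac{1}{3} - \frac{V}{3}$ ($T{\left(V \right)} = - \frac{1 + V}{3} = - \frac{1}{3} - \frac{V}{3}$)
$W{\left(j,H \right)} = 2 j \left(H + j\right)$ ($W{\left(j,H \right)} = \left(H + j\right) 2 j = 2 j \left(H + j\right)$)
$\frac{W{\left(D{\left(-21 \right)},-101 \right)}}{T{\left(194 \right)}} = \frac{2 \frac{21}{-21} \left(-101 + \frac{21}{-21}\right)}{- \frac{1}{3} - \frac{194}{3}} = \frac{2 \cdot 21 \left(- \frac{1}{21}\right) \left(-101 + 21 \left(- \frac{1}{21}\right)\right)}{- \frac{1}{3} - \frac{194}{3}} = \frac{2 \left(-1\right) \left(-101 - 1\right)}{-65} = 2 \left(-1\right) \left(-102\right) \left(- \frac{1}{65}\right) = 204 \left(- \frac{1}{65}\right) = - \frac{204}{65}$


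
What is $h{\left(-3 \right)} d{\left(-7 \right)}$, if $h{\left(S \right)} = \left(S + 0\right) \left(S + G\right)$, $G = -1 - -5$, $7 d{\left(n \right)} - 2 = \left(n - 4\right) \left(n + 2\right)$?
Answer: $- \frac{171}{7} \approx -24.429$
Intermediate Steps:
$d{\left(n \right)} = \frac{2}{7} + \frac{\left(-4 + n\right) \left(2 + n\right)}{7}$ ($d{\left(n \right)} = \frac{2}{7} + \frac{\left(n - 4\right) \left(n + 2\right)}{7} = \frac{2}{7} + \frac{\left(-4 + n\right) \left(2 + n\right)}{7}$)
$G = 4$ ($G = -1 + 5 = 4$)
$h{\left(S \right)} = S \left(4 + S\right)$ ($h{\left(S \right)} = \left(S + 0\right) \left(S + 4\right) = S \left(4 + S\right)$)
$h{\left(-3 \right)} d{\left(-7 \right)} = - 3 \left(4 - 3\right) \left(- \frac{6}{7} - -2 + \frac{\left(-7\right)^{2}}{7}\right) = \left(-3\right) 1 \left(- \frac{6}{7} + 2 + \frac{1}{7} \cdot 49\right) = - 3 \left(- \frac{6}{7} + 2 + 7\right) = \left(-3\right) \frac{57}{7} = - \frac{171}{7}$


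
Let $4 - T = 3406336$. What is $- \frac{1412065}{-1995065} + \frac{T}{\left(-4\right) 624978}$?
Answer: $\frac{172098199831}{83124782238} \approx 2.0704$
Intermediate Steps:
$T = -3406332$ ($T = 4 - 3406336 = -3406332$)
$- \frac{1412065}{-1995065} + \frac{T}{\left(-4\right) 624978} = - \frac{1412065}{-1995065} - \frac{3406332}{\left(-4\right) 624978} = \left(-1412065\right) \left(- \frac{1}{1995065}\right) - \frac{3406332}{-2499912} = \frac{282413}{399013} - - \frac{283861}{208326} = \frac{282413}{399013} + \frac{283861}{208326} = \frac{172098199831}{83124782238}$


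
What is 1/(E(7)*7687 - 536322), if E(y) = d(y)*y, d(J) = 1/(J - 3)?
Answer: -4/2091479 ≈ -1.9125e-6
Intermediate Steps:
d(J) = 1/(-3 + J)
E(y) = y/(-3 + y)
1/(E(7)*7687 - 536322) = 1/((7/(-3 + 7))*7687 - 536322) = 1/((7/4)*7687 - 536322) = 1/(53809/4 - 536322) = 1/(-2091479/4) = -4/2091479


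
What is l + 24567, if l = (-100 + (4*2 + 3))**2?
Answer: 32488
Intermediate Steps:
l = 7921 (l = (-100 + (8 + 3))**2 = (-100 + 11)**2 = (-89)**2 = 7921)
l + 24567 = 7921 + 24567 = 32488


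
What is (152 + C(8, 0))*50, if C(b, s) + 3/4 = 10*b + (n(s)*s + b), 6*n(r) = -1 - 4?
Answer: 23925/2 ≈ 11963.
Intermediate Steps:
n(r) = -⅚ (n(r) = (-1 - 4)/6 = (⅙)*(-5) = -⅚)
C(b, s) = -¾ + 11*b - 5*s/6 (C(b, s) = -¾ + (10*b + (-5*s/6 + b)) = -¾ + (10*b + (b - 5*s/6)) = -¾ + (11*b - 5*s/6) = -¾ + 11*b - 5*s/6)
(152 + C(8, 0))*50 = (152 + (-¾ + 11*8 - ⅚*0))*50 = (152 + (-¾ + 88 + 0))*50 = (152 + 349/4)*50 = (957/4)*50 = 23925/2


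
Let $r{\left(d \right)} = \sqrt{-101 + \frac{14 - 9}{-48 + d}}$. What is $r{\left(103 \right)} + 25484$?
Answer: $25484 + \frac{i \sqrt{12210}}{11} \approx 25484.0 + 10.045 i$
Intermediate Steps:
$r{\left(d \right)} = \sqrt{-101 + \frac{5}{-48 + d}}$
$r{\left(103 \right)} + 25484 = \sqrt{\frac{4853 - 10403}{-48 + 103}} + 25484 = \sqrt{\frac{4853 - 10403}{55}} + 25484 = \sqrt{\frac{1}{55} \left(-5550\right)} + 25484 = \sqrt{- \frac{1110}{11}} + 25484 = \frac{i \sqrt{12210}}{11} + 25484 = 25484 + \frac{i \sqrt{12210}}{11}$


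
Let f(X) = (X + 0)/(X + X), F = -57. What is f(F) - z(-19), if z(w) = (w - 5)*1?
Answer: 49/2 ≈ 24.500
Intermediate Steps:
f(X) = ½ (f(X) = X/((2*X)) = X*(1/(2*X)) = ½)
z(w) = -5 + w (z(w) = (-5 + w)*1 = -5 + w)
f(F) - z(-19) = ½ - (-5 - 19) = ½ - 1*(-24) = ½ + 24 = 49/2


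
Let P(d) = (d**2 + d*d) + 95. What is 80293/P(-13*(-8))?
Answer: 80293/21727 ≈ 3.6955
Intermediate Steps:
P(d) = 95 + 2*d**2 (P(d) = (d**2 + d**2) + 95 = 2*d**2 + 95 = 95 + 2*d**2)
80293/P(-13*(-8)) = 80293/(95 + 2*(-13*(-8))**2) = 80293/(95 + 2*104**2) = 80293/(95 + 2*10816) = 80293/(95 + 21632) = 80293/21727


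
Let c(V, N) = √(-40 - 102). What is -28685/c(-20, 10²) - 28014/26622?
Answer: -161/153 + 28685*I*√142/142 ≈ -1.0523 + 2407.2*I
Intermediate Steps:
c(V, N) = I*√142 (c(V, N) = √(-142) = I*√142)
-28685/c(-20, 10²) - 28014/26622 = -28685*(-I*√142/142) - 28014/26622 = -(-28685)*I*√142/142 - 28014*1/26622 = 28685*I*√142/142 - 161/153 = -161/153 + 28685*I*√142/142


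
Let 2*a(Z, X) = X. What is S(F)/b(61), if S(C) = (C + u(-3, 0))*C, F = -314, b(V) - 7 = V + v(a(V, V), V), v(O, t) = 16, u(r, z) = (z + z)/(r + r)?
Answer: 24649/21 ≈ 1173.8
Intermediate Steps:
u(r, z) = z/r (u(r, z) = (2*z)/((2*r)) = (2*z)*(1/(2*r)) = z/r)
a(Z, X) = X/2
b(V) = 23 + V (b(V) = 7 + (V + 16) = 7 + (16 + V) = 23 + V)
S(C) = C² (S(C) = (C + 0/(-3))*C = (C + 0*(-⅓))*C = (C + 0)*C = C*C = C²)
S(F)/b(61) = (-314)²/(23 + 61) = 98596/84 = 98596*(1/84) = 24649/21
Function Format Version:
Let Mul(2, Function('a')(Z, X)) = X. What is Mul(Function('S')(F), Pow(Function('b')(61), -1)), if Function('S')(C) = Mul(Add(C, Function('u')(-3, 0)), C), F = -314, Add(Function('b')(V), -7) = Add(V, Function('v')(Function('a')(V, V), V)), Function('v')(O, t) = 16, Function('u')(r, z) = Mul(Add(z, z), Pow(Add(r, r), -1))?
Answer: Rational(24649, 21) ≈ 1173.8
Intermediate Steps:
Function('u')(r, z) = Mul(z, Pow(r, -1)) (Function('u')(r, z) = Mul(Mul(2, z), Pow(Mul(2, r), -1)) = Mul(Mul(2, z), Mul(Rational(1, 2), Pow(r, -1))) = Mul(z, Pow(r, -1)))
Function('a')(Z, X) = Mul(Rational(1, 2), X)
Function('b')(V) = Add(23, V) (Function('b')(V) = Add(7, Add(V, 16)) = Add(7, Add(16, V)) = Add(23, V))
Function('S')(C) = Pow(C, 2) (Function('S')(C) = Mul(Add(C, Mul(0, Pow(-3, -1))), C) = Mul(Add(C, Mul(0, Rational(-1, 3))), C) = Mul(Add(C, 0), C) = Mul(C, C) = Pow(C, 2))
Mul(Function('S')(F), Pow(Function('b')(61), -1)) = Mul(Pow(-314, 2), Pow(Add(23, 61), -1)) = Mul(98596, Pow(84, -1)) = Mul(98596, Rational(1, 84)) = Rational(24649, 21)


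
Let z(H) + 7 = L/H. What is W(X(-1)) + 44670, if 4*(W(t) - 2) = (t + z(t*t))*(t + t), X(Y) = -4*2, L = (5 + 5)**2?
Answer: 178903/4 ≈ 44726.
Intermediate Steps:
L = 100 (L = 10**2 = 100)
z(H) = -7 + 100/H
X(Y) = -8
W(t) = 2 + t*(-7 + t + 100/t**2)/2 (W(t) = 2 + ((t + (-7 + 100/((t*t))))*(t + t))/4 = 2 + ((t + (-7 + 100/(t**2)))*(2*t))/4 = 2 + ((t + (-7 + 100/t**2))*(2*t))/4 = 2 + ((-7 + t + 100/t**2)*(2*t))/4 = 2 + (2*t*(-7 + t + 100/t**2))/4 = 2 + t*(-7 + t + 100/t**2)/2)
W(X(-1)) + 44670 = (2 + (1/2)*(-8)**2 + 50/(-8) - 7/2*(-8)) + 44670 = (2 + (1/2)*64 + 50*(-1/8) + 28) + 44670 = (2 + 32 - 25/4 + 28) + 44670 = 223/4 + 44670 = 178903/4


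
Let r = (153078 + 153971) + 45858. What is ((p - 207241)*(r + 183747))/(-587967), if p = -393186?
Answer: 322221551258/587967 ≈ 5.4803e+5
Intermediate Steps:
r = 352907 (r = 307049 + 45858 = 352907)
((p - 207241)*(r + 183747))/(-587967) = ((-393186 - 207241)*(352907 + 183747))/(-587967) = -600427*536654*(-1/587967) = -322221551258*(-1/587967) = 322221551258/587967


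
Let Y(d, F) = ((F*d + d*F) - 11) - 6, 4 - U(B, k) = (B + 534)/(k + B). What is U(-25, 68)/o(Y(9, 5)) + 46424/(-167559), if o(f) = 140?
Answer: -47991409/144100740 ≈ -0.33304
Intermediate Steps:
U(B, k) = 4 - (534 + B)/(B + k) (U(B, k) = 4 - (B + 534)/(k + B) = 4 - (534 + B)/(B + k))
Y(d, F) = -17 + 2*F*d (Y(d, F) = ((F*d + F*d) - 11) - 6 = (2*F*d - 11) - 6 = (-11 + 2*F*d) - 6 = -17 + 2*F*d)
U(-25, 68)/o(Y(9, 5)) + 46424/(-167559) = ((-534 + 3*(-25) + 4*68)/(-25 + 68))/140 + 46424/(-167559) = ((-534 - 75 + 272)/43)*(1/140) + 46424*(-1/167559) = ((1/43)*(-337))*(1/140) - 6632/23937 = -337/43*1/140 - 6632/23937 = -337/6020 - 6632/23937 = -47991409/144100740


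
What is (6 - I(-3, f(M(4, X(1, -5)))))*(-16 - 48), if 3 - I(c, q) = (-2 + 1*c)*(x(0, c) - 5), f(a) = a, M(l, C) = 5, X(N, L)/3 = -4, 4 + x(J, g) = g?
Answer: -4032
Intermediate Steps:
x(J, g) = -4 + g
X(N, L) = -12 (X(N, L) = 3*(-4) = -12)
I(c, q) = 3 - (-9 + c)*(-2 + c) (I(c, q) = 3 - (-2 + 1*c)*((-4 + c) - 5) = 3 - (-2 + c)*(-9 + c) = 3 - (-9 + c)*(-2 + c))
(6 - I(-3, f(M(4, X(1, -5)))))*(-16 - 48) = (6 - (-15 - 1*(-3)² + 11*(-3)))*(-16 - 48) = (6 - (-15 - 1*9 - 33))*(-64) = (6 - (-15 - 9 - 33))*(-64) = (6 - 1*(-57))*(-64) = (6 + 57)*(-64) = 63*(-64) = -4032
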